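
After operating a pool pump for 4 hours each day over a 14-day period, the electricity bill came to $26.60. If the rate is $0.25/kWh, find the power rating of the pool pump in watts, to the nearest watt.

1900 W

Energy = $26.60 ÷ $0.25/kWh = 106.4 kWh
Runtime = 4 h/day × 14 days = 56 h
Power = 106.4 kWh ÷ 56 h = 1.9 kW = 1900 W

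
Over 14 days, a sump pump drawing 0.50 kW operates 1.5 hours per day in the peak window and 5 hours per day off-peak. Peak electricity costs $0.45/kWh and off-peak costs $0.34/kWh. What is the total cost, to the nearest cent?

Peak energy = 0.5 kW × 1.5 h × 14 = 10.5 kWh
Off-peak energy = 0.5 kW × 5 h × 14 = 35 kWh
Cost = 10.5 × $0.45 + 35 × $0.34 = $4.725 + $11.9 = $16.63

$16.63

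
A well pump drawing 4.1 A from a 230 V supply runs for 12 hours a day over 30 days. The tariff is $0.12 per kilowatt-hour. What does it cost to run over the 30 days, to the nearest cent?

Power = 4.1 A × 230 V = 943 W = 0.943 kW
Runtime = 12 h/day × 30 days = 360 h
Energy = 0.943 kW × 360 h = 339.48 kWh
Cost = 339.48 kWh × $0.12/kWh = $40.74

$40.74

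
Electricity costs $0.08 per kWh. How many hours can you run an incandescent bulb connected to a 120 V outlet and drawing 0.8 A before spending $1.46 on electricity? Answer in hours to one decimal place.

Power = 0.8 A × 120 V = 96 W = 0.096 kW
Energy available = $1.46 ÷ $0.08/kWh = 18.25 kWh
Hours = 18.25 kWh ÷ 0.096 kW = 190.1 h

190.1 h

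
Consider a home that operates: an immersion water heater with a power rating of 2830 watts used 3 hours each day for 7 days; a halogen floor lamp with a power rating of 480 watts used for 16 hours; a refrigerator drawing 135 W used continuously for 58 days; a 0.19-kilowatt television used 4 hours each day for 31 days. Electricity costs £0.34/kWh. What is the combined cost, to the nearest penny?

immersion water heater: Runtime = 3 h/day × 7 days = 21 h
immersion water heater: 2.83 kW × 21 h = 59.43 kWh
halogen floor lamp: 0.48 kW × 16 h = 7.68 kWh
refrigerator: Runtime = 24 h × 58 = 1392 h
refrigerator: 0.135 kW × 1392 h = 187.92 kWh
television: Runtime = 4 h/day × 31 days = 124 h
television: 0.19 kW × 124 h = 23.56 kWh
Total energy = 278.59 kWh
Cost = 278.59 × £0.34 = £94.72

£94.72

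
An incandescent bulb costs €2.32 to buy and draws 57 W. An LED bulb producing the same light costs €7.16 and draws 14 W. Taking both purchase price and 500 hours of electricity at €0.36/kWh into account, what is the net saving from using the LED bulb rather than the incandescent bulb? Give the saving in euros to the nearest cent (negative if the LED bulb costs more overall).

incandescent bulb: €2.32 + (57/1000) kW × 500 h × €0.36 = €2.32 + €10.26 = €12.58
LED bulb: €7.16 + (14/1000) kW × 500 h × €0.36 = €7.16 + €2.52 = €9.68
Saving = €12.58 − €9.68 = €2.9

€2.90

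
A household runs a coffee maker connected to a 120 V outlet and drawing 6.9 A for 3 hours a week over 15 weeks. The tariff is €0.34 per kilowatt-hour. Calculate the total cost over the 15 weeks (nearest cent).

Power = 6.9 A × 120 V = 828 W = 0.828 kW
Runtime = 3 h/week × 15 weeks = 45 h
Energy = 0.828 kW × 45 h = 37.26 kWh
Cost = 37.26 kWh × €0.34/kWh = €12.67

€12.67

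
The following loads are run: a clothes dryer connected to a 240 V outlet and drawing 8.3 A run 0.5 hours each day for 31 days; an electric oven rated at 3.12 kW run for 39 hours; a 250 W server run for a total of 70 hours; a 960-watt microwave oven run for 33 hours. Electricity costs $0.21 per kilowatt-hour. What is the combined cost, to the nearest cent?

clothes dryer: Power = 8.3 A × 240 V = 1992 W = 1.992 kW
clothes dryer: Runtime = 0.5 h/day × 31 days = 15.5 h
clothes dryer: 1.992 kW × 15.5 h = 30.876 kWh
electric oven: 3.12 kW × 39 h = 121.68 kWh
server: 0.25 kW × 70 h = 17.5 kWh
microwave oven: 0.96 kW × 33 h = 31.68 kWh
Total energy = 201.736 kWh
Cost = 201.736 × $0.21 = $42.36

$42.36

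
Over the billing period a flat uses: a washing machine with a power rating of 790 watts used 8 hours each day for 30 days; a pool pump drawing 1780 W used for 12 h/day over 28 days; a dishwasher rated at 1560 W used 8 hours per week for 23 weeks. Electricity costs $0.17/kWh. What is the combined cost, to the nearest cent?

$182.70

washing machine: Runtime = 8 h/day × 30 days = 240 h
washing machine: 0.79 kW × 240 h = 189.6 kWh
pool pump: Runtime = 12 h/day × 28 days = 336 h
pool pump: 1.78 kW × 336 h = 598.08 kWh
dishwasher: Runtime = 8 h/week × 23 weeks = 184 h
dishwasher: 1.56 kW × 184 h = 287.04 kWh
Total energy = 1074.72 kWh
Cost = 1074.72 × $0.17 = $182.70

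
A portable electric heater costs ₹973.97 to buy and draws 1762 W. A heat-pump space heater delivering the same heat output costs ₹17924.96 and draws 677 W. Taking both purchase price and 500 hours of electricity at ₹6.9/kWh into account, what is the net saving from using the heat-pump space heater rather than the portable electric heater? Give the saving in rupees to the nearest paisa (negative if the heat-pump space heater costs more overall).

-₹13207.74

portable electric heater: ₹973.97 + (1762/1000) kW × 500 h × ₹6.9 = ₹973.97 + ₹6078.9 = ₹7052.87
heat-pump space heater: ₹17924.96 + (677/1000) kW × 500 h × ₹6.9 = ₹17924.96 + ₹2335.65 = ₹20260.61
Saving = ₹7052.87 − ₹20260.61 = −₹13207.74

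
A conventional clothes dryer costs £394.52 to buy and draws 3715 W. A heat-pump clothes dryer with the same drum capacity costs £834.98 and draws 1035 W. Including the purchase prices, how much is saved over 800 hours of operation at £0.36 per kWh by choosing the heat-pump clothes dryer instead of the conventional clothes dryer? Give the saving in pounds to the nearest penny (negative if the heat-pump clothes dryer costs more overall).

£331.38

conventional clothes dryer: £394.52 + (3715/1000) kW × 800 h × £0.36 = £394.52 + £1069.92 = £1464.44
heat-pump clothes dryer: £834.98 + (1035/1000) kW × 800 h × £0.36 = £834.98 + £298.08 = £1133.06
Saving = £1464.44 − £1133.06 = £331.38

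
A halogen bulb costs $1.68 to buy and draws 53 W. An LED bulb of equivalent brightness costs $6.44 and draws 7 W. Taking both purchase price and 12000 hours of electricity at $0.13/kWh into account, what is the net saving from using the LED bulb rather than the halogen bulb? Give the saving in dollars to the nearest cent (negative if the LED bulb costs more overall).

$67.00

halogen bulb: $1.68 + (53/1000) kW × 12000 h × $0.13 = $1.68 + $82.68 = $84.36
LED bulb: $6.44 + (7/1000) kW × 12000 h × $0.13 = $6.44 + $10.92 = $17.36
Saving = $84.36 − $17.36 = $67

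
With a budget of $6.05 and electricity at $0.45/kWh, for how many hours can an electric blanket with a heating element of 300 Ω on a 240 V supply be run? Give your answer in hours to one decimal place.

70.0 h

Power = V²/R = 240²/300 = 192 W = 0.192 kW
Energy available = $6.05 ÷ $0.45/kWh = 13.4444 kWh
Hours = 13.4444 kWh ÷ 0.192 kW = 70.0 h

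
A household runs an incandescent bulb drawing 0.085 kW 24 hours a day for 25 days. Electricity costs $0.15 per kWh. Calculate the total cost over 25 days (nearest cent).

$7.65

Runtime = 24 h × 25 = 600 h
Energy = 0.085 kW × 600 h = 51 kWh
Cost = 51 kWh × $0.15/kWh = $7.65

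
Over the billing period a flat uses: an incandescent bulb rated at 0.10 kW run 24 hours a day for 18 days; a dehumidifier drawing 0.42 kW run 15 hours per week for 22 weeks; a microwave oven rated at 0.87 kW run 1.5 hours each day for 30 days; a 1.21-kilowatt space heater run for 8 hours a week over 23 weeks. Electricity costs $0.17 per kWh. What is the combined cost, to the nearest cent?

incandescent bulb: Runtime = 24 h × 18 = 432 h
incandescent bulb: 0.1 kW × 432 h = 43.2 kWh
dehumidifier: Runtime = 15 h/week × 22 weeks = 330 h
dehumidifier: 0.42 kW × 330 h = 138.6 kWh
microwave oven: Runtime = 1.5 h/day × 30 days = 45 h
microwave oven: 0.87 kW × 45 h = 39.15 kWh
space heater: Runtime = 8 h/week × 23 weeks = 184 h
space heater: 1.21 kW × 184 h = 222.64 kWh
Total energy = 443.59 kWh
Cost = 443.59 × $0.17 = $75.41

$75.41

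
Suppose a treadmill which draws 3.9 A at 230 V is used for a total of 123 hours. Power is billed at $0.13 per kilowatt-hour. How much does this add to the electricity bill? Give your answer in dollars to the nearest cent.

$14.34

Power = 3.9 A × 230 V = 897 W = 0.897 kW
Energy = 0.897 kW × 123 h = 110.331 kWh
Cost = 110.331 kWh × $0.13/kWh = $14.34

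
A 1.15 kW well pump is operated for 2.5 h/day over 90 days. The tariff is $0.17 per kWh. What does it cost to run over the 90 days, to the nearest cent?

Runtime = 2.5 h/day × 90 days = 225 h
Energy = 1.15 kW × 225 h = 258.75 kWh
Cost = 258.75 kWh × $0.17/kWh = $43.99

$43.99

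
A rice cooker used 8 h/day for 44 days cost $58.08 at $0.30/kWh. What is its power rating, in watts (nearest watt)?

550 W

Energy = $58.08 ÷ $0.30/kWh = 193.6 kWh
Runtime = 8 h/day × 44 days = 352 h
Power = 193.6 kWh ÷ 352 h = 0.55 kW = 550 W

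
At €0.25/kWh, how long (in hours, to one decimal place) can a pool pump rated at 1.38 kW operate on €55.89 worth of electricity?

Energy available = €55.89 ÷ €0.25/kWh = 223.56 kWh
Hours = 223.56 kWh ÷ 1.38 kW = 162.0 h

162.0 h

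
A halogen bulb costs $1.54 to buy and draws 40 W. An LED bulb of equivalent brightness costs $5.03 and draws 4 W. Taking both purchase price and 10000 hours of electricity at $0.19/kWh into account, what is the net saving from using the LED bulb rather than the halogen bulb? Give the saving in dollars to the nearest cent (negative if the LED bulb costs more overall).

$64.91

halogen bulb: $1.54 + (40/1000) kW × 10000 h × $0.19 = $1.54 + $76 = $77.54
LED bulb: $5.03 + (4/1000) kW × 10000 h × $0.19 = $5.03 + $7.6 = $12.63
Saving = $77.54 − $12.63 = $64.91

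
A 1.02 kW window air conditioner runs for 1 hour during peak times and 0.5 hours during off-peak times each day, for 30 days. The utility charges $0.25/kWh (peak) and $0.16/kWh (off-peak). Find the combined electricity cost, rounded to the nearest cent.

$10.10

Peak energy = 1.02 kW × 1 h × 30 = 30.6 kWh
Off-peak energy = 1.02 kW × 0.5 h × 30 = 15.3 kWh
Cost = 30.6 × $0.25 + 15.3 × $0.16 = $7.65 + $2.448 = $10.10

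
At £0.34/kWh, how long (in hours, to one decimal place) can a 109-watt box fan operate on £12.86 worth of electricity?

347.0 h

Energy available = £12.86 ÷ £0.34/kWh = 37.8235 kWh
Hours = 37.8235 kWh ÷ 0.109 kW = 347.0 h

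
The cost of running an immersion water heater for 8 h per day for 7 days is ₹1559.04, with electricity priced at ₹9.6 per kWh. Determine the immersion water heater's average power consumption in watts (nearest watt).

Energy = ₹1559.04 ÷ ₹9.6/kWh = 162.4 kWh
Runtime = 8 h/day × 7 days = 56 h
Power = 162.4 kWh ÷ 56 h = 2.9 kW = 2900 W

2900 W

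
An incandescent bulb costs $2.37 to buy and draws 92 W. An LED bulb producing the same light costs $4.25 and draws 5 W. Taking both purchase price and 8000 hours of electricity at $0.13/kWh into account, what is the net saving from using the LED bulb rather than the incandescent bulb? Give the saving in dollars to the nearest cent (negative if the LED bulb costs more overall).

$88.60

incandescent bulb: $2.37 + (92/1000) kW × 8000 h × $0.13 = $2.37 + $95.68 = $98.05
LED bulb: $4.25 + (5/1000) kW × 8000 h × $0.13 = $4.25 + $5.2 = $9.45
Saving = $98.05 − $9.45 = $88.6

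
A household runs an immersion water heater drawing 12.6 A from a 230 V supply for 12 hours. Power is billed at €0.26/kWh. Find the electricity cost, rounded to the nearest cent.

Power = 12.6 A × 230 V = 2898 W = 2.898 kW
Energy = 2.898 kW × 12 h = 34.776 kWh
Cost = 34.776 kWh × €0.26/kWh = €9.04

€9.04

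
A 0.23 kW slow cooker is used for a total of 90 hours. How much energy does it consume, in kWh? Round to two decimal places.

20.70 kWh

Energy = 0.23 kW × 90 h = 20.7 kWh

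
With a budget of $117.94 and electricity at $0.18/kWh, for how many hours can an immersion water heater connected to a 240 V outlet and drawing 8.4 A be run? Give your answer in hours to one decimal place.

325.0 h

Power = 8.4 A × 240 V = 2016 W = 2.016 kW
Energy available = $117.94 ÷ $0.18/kWh = 655.2222 kWh
Hours = 655.2222 kWh ÷ 2.016 kW = 325.0 h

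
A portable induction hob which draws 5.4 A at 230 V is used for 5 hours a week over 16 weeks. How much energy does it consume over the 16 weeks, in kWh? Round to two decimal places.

99.36 kWh

Power = 5.4 A × 230 V = 1242 W = 1.242 kW
Runtime = 5 h/week × 16 weeks = 80 h
Energy = 1.242 kW × 80 h = 99.36 kWh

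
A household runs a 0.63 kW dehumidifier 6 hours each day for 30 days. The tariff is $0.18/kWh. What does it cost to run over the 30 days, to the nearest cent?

$20.41

Runtime = 6 h/day × 30 days = 180 h
Energy = 0.63 kW × 180 h = 113.4 kWh
Cost = 113.4 kWh × $0.18/kWh = $20.41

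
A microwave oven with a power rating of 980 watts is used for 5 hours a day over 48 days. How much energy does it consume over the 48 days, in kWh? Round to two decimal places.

Runtime = 5 h/day × 48 days = 240 h
Energy = 0.98 kW × 240 h = 235.2 kWh

235.20 kWh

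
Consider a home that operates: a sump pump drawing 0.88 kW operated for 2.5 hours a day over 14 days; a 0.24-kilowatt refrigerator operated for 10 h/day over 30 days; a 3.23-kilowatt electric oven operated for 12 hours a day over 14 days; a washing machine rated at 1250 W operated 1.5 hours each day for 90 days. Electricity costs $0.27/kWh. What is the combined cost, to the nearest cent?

$219.83

sump pump: Runtime = 2.5 h/day × 14 days = 35 h
sump pump: 0.88 kW × 35 h = 30.8 kWh
refrigerator: Runtime = 10 h/day × 30 days = 300 h
refrigerator: 0.24 kW × 300 h = 72 kWh
electric oven: Runtime = 12 h/day × 14 days = 168 h
electric oven: 3.23 kW × 168 h = 542.64 kWh
washing machine: Runtime = 1.5 h/day × 90 days = 135 h
washing machine: 1.25 kW × 135 h = 168.75 kWh
Total energy = 814.19 kWh
Cost = 814.19 × $0.27 = $219.83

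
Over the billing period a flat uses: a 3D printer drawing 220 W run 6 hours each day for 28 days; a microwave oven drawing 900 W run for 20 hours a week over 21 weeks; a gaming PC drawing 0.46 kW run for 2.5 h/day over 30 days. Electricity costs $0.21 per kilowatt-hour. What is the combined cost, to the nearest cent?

3D printer: Runtime = 6 h/day × 28 days = 168 h
3D printer: 0.22 kW × 168 h = 36.96 kWh
microwave oven: Runtime = 20 h/week × 21 weeks = 420 h
microwave oven: 0.9 kW × 420 h = 378 kWh
gaming PC: Runtime = 2.5 h/day × 30 days = 75 h
gaming PC: 0.46 kW × 75 h = 34.5 kWh
Total energy = 449.46 kWh
Cost = 449.46 × $0.21 = $94.39

$94.39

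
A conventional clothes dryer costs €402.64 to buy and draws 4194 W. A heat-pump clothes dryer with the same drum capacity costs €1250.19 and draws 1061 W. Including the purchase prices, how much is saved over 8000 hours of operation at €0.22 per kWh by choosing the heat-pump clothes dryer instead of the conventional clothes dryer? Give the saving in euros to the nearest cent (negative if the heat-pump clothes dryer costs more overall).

€4666.53

conventional clothes dryer: €402.64 + (4194/1000) kW × 8000 h × €0.22 = €402.64 + €7381.44 = €7784.08
heat-pump clothes dryer: €1250.19 + (1061/1000) kW × 8000 h × €0.22 = €1250.19 + €1867.36 = €3117.55
Saving = €7784.08 − €3117.55 = €4666.53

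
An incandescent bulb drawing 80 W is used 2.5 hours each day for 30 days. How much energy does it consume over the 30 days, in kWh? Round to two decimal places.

Runtime = 2.5 h/day × 30 days = 75 h
Energy = 0.08 kW × 75 h = 6 kWh

6.00 kWh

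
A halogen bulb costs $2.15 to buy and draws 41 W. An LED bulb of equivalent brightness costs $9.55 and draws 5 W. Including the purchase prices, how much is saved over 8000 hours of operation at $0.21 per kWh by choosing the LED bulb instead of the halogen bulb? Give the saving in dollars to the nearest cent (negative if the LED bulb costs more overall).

$53.08

halogen bulb: $2.15 + (41/1000) kW × 8000 h × $0.21 = $2.15 + $68.88 = $71.03
LED bulb: $9.55 + (5/1000) kW × 8000 h × $0.21 = $9.55 + $8.4 = $17.95
Saving = $71.03 − $17.95 = $53.08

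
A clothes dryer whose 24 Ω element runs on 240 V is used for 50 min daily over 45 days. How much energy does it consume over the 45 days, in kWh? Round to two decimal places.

Power = V²/R = 240²/24 = 2400 W = 2.4 kW
Runtime = 50 min × 45 = 2250 min = 37.5 h
Energy = 2.4 kW × 37.5 h = 90 kWh

90.00 kWh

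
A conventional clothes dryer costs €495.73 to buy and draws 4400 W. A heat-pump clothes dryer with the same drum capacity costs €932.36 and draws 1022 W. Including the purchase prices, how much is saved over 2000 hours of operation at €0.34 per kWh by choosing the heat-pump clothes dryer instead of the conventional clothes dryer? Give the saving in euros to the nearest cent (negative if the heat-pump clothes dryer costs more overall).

€1860.41

conventional clothes dryer: €495.73 + (4400/1000) kW × 2000 h × €0.34 = €495.73 + €2992 = €3487.73
heat-pump clothes dryer: €932.36 + (1022/1000) kW × 2000 h × €0.34 = €932.36 + €694.96 = €1627.32
Saving = €3487.73 − €1627.32 = €1860.41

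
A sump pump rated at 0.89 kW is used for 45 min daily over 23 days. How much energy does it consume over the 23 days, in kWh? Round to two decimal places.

Runtime = 45 min × 23 = 1035 min = 17.25 h
Energy = 0.89 kW × 17.25 h = 15.3525 kWh ≈ 15.35 kWh

15.35 kWh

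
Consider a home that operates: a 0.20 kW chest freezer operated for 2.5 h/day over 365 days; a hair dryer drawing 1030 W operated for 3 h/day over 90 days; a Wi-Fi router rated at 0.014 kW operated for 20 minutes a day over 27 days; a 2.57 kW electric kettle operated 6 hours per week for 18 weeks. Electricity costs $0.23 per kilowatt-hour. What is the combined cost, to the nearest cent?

chest freezer: Runtime = 2.5 h/day × 365 days = 912.5 h
chest freezer: 0.2 kW × 912.5 h = 182.5 kWh
hair dryer: Runtime = 3 h/day × 90 days = 270 h
hair dryer: 1.03 kW × 270 h = 278.1 kWh
Wi-Fi router: Runtime = 20 min × 27 = 540 min = 9 h
Wi-Fi router: 0.014 kW × 9 h = 0.126 kWh
electric kettle: Runtime = 6 h/week × 18 weeks = 108 h
electric kettle: 2.57 kW × 108 h = 277.56 kWh
Total energy = 738.286 kWh
Cost = 738.286 × $0.23 = $169.81

$169.81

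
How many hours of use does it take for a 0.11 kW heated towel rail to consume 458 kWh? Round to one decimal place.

4163.6 h

Hours = 458 kWh ÷ 0.11 kW = 4163.6 h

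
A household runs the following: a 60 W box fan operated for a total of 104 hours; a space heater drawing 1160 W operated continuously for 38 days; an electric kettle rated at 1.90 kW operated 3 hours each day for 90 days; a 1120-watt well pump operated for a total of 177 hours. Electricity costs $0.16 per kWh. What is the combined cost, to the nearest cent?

box fan: 0.06 kW × 104 h = 6.24 kWh
space heater: Runtime = 24 h × 38 = 912 h
space heater: 1.16 kW × 912 h = 1057.92 kWh
electric kettle: Runtime = 3 h/day × 90 days = 270 h
electric kettle: 1.9 kW × 270 h = 513 kWh
well pump: 1.12 kW × 177 h = 198.24 kWh
Total energy = 1775.4 kWh
Cost = 1775.4 × $0.16 = $284.06

$284.06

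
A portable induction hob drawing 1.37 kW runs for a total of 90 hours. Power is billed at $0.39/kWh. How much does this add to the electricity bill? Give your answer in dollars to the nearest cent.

Energy = 1.37 kW × 90 h = 123.3 kWh
Cost = 123.3 kWh × $0.39/kWh = $48.09

$48.09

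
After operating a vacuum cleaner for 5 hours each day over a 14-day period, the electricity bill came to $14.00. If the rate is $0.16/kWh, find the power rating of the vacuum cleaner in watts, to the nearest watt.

1250 W

Energy = $14.00 ÷ $0.16/kWh = 87.5 kWh
Runtime = 5 h/day × 14 days = 70 h
Power = 87.5 kWh ÷ 70 h = 1.25 kW = 1250 W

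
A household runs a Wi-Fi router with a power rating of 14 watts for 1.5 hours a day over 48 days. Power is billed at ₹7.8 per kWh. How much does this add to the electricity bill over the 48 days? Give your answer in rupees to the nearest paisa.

₹7.86

Runtime = 1.5 h/day × 48 days = 72 h
Energy = 0.014 kW × 72 h = 1.008 kWh
Cost = 1.008 kWh × ₹7.8/kWh = ₹7.86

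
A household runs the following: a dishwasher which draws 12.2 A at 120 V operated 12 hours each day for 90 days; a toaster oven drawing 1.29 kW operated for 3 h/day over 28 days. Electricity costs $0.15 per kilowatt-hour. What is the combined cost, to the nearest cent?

$253.42

dishwasher: Power = 12.2 A × 120 V = 1464 W = 1.464 kW
dishwasher: Runtime = 12 h/day × 90 days = 1080 h
dishwasher: 1.464 kW × 1080 h = 1581.12 kWh
toaster oven: Runtime = 3 h/day × 28 days = 84 h
toaster oven: 1.29 kW × 84 h = 108.36 kWh
Total energy = 1689.48 kWh
Cost = 1689.48 × $0.15 = $253.42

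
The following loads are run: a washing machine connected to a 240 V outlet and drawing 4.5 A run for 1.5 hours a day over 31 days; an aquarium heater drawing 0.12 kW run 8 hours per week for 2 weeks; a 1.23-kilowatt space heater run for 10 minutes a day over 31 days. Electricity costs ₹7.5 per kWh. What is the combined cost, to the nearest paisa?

₹438.71

washing machine: Power = 4.5 A × 240 V = 1080 W = 1.08 kW
washing machine: Runtime = 1.5 h/day × 31 days = 46.5 h
washing machine: 1.08 kW × 46.5 h = 50.22 kWh
aquarium heater: Runtime = 8 h/week × 2 weeks = 16 h
aquarium heater: 0.12 kW × 16 h = 1.92 kWh
space heater: Runtime = 10 min × 31 = 310 min = 5.166666… h
space heater: 1.23 kW × 5.166666… h = 6.355 kWh
Total energy = 58.495 kWh
Cost = 58.495 × ₹7.5 = ₹438.71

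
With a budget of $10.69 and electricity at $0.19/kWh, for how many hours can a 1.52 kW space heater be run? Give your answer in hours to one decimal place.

37.0 h

Energy available = $10.69 ÷ $0.19/kWh = 56.2632 kWh
Hours = 56.2632 kWh ÷ 1.52 kW = 37.0 h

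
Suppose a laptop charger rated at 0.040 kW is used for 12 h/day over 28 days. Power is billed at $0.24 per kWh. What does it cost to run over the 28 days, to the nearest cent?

$3.23

Runtime = 12 h/day × 28 days = 336 h
Energy = 0.04 kW × 336 h = 13.44 kWh
Cost = 13.44 kWh × $0.24/kWh = $3.23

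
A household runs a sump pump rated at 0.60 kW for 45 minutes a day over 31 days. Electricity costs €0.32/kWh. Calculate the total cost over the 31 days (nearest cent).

€4.46

Runtime = 45 min × 31 = 1395 min = 23.25 h
Energy = 0.6 kW × 23.25 h = 13.95 kWh
Cost = 13.95 kWh × €0.32/kWh = €4.46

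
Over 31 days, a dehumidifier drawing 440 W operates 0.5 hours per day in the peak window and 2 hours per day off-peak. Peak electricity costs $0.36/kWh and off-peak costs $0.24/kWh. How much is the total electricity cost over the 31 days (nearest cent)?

Peak energy = 0.44 kW × 0.5 h × 31 = 6.82 kWh
Off-peak energy = 0.44 kW × 2 h × 31 = 27.28 kWh
Cost = 6.82 × $0.36 + 27.28 × $0.24 = $2.4552 + $6.5472 = $9.00

$9.00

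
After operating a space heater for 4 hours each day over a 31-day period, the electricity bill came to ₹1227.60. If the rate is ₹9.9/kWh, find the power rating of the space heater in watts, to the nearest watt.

Energy = ₹1227.60 ÷ ₹9.9/kWh = 124 kWh
Runtime = 4 h/day × 31 days = 124 h
Power = 124 kWh ÷ 124 h = 1 kW = 1000 W

1000 W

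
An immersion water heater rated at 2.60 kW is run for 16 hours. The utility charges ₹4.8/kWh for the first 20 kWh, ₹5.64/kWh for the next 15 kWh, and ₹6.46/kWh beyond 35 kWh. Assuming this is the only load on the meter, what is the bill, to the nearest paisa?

Energy = 2.6 kW × 16 h = 41.6 kWh
Tier 1 (0–20 kWh): 20 × ₹4.8 = ₹96
Tier 2 (20–35 kWh): 15 × ₹5.64 = ₹84.6
Above 35 kWh: 6.6 × ₹6.46 = ₹42.636
Bill = ₹223.24

₹223.24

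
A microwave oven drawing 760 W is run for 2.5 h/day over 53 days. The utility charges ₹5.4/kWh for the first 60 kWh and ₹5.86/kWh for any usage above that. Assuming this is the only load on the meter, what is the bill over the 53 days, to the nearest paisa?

Runtime = 2.5 h/day × 53 days = 132.5 h
Energy = 0.76 kW × 132.5 h = 100.7 kWh
Tier 1 (0–60 kWh): 60 × ₹5.4 = ₹324
Above 60 kWh: 40.7 × ₹5.86 = ₹238.502
Bill = ₹562.50

₹562.50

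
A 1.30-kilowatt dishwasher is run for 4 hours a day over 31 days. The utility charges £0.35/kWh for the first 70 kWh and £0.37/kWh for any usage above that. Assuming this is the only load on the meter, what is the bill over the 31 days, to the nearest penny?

Runtime = 4 h/day × 31 days = 124 h
Energy = 1.3 kW × 124 h = 161.2 kWh
Tier 1 (0–70 kWh): 70 × £0.35 = £24.5
Above 70 kWh: 91.2 × £0.37 = £33.744
Bill = £58.24

£58.24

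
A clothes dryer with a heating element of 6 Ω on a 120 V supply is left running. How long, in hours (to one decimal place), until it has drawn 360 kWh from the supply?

Power = V²/R = 120²/6 = 2400 W = 2.4 kW
Hours = 360 kWh ÷ 2.4 kW = 150.0 h

150.0 h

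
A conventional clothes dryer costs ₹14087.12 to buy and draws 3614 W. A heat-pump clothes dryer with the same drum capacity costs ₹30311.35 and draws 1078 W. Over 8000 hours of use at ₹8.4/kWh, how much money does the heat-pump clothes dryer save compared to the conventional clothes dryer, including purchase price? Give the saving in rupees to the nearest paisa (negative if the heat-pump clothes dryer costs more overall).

conventional clothes dryer: ₹14087.12 + (3614/1000) kW × 8000 h × ₹8.4 = ₹14087.12 + ₹242860.8 = ₹256947.92
heat-pump clothes dryer: ₹30311.35 + (1078/1000) kW × 8000 h × ₹8.4 = ₹30311.35 + ₹72441.6 = ₹102752.95
Saving = ₹256947.92 − ₹102752.95 = ₹154194.97

₹154194.97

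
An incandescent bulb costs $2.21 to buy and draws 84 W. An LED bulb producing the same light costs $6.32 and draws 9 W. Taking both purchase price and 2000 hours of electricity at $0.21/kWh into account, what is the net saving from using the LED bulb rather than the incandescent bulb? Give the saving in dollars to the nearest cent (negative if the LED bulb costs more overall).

$27.39

incandescent bulb: $2.21 + (84/1000) kW × 2000 h × $0.21 = $2.21 + $35.28 = $37.49
LED bulb: $6.32 + (9/1000) kW × 2000 h × $0.21 = $6.32 + $3.78 = $10.1
Saving = $37.49 − $10.1 = $27.39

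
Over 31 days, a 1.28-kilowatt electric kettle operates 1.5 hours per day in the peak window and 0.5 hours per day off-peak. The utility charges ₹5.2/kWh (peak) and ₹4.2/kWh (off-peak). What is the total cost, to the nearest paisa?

Peak energy = 1.28 kW × 1.5 h × 31 = 59.52 kWh
Off-peak energy = 1.28 kW × 0.5 h × 31 = 19.84 kWh
Cost = 59.52 × ₹5.2 + 19.84 × ₹4.2 = ₹309.504 + ₹83.328 = ₹392.83

₹392.83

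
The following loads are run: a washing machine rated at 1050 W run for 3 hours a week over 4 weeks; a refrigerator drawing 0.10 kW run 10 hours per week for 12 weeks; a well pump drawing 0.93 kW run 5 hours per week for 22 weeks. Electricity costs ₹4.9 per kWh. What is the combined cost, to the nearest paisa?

₹621.81

washing machine: Runtime = 3 h/week × 4 weeks = 12 h
washing machine: 1.05 kW × 12 h = 12.6 kWh
refrigerator: Runtime = 10 h/week × 12 weeks = 120 h
refrigerator: 0.1 kW × 120 h = 12 kWh
well pump: Runtime = 5 h/week × 22 weeks = 110 h
well pump: 0.93 kW × 110 h = 102.3 kWh
Total energy = 126.9 kWh
Cost = 126.9 × ₹4.9 = ₹621.81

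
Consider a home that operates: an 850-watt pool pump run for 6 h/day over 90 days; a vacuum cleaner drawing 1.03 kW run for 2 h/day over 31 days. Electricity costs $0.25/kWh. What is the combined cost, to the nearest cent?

pool pump: Runtime = 6 h/day × 90 days = 540 h
pool pump: 0.85 kW × 540 h = 459 kWh
vacuum cleaner: Runtime = 2 h/day × 31 days = 62 h
vacuum cleaner: 1.03 kW × 62 h = 63.86 kWh
Total energy = 522.86 kWh
Cost = 522.86 × $0.25 = $130.72

$130.72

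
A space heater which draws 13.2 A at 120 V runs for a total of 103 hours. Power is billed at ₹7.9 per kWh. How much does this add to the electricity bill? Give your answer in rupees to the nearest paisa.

Power = 13.2 A × 120 V = 1584 W = 1.584 kW
Energy = 1.584 kW × 103 h = 163.152 kWh
Cost = 163.152 kWh × ₹7.9/kWh = ₹1288.90

₹1288.90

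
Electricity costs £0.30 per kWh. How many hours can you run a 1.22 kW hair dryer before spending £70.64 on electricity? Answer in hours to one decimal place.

Energy available = £70.64 ÷ £0.30/kWh = 235.4667 kWh
Hours = 235.4667 kWh ÷ 1.22 kW = 193.0 h

193.0 h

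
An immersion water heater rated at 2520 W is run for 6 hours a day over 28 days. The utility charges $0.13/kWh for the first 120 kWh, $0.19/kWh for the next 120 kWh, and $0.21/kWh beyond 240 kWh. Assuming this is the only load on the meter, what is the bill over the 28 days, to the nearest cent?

Runtime = 6 h/day × 28 days = 168 h
Energy = 2.52 kW × 168 h = 423.36 kWh
Tier 1 (0–120 kWh): 120 × $0.13 = $15.6
Tier 2 (120–240 kWh): 120 × $0.19 = $22.8
Above 240 kWh: 183.36 × $0.21 = $38.5056
Bill = $76.91

$76.91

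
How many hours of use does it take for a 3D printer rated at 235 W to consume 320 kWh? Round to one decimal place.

Hours = 320 kWh ÷ 0.235 kW = 1361.7 h

1361.7 h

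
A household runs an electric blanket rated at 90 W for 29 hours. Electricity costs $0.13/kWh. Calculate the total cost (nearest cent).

$0.34

Energy = 0.09 kW × 29 h = 2.61 kWh
Cost = 2.61 kWh × $0.13/kWh = $0.34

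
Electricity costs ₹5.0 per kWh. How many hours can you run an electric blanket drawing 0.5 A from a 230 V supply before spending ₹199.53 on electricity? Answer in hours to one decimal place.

347.0 h

Power = 0.5 A × 230 V = 115 W = 0.115 kW
Energy available = ₹199.53 ÷ ₹5.0/kWh = 39.906 kWh
Hours = 39.906 kWh ÷ 0.115 kW = 347.0 h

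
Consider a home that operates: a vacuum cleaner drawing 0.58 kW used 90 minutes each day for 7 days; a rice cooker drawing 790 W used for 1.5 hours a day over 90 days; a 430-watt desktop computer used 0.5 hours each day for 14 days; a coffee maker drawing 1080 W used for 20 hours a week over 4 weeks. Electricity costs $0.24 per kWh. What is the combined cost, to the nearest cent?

$48.52

vacuum cleaner: Runtime = 90 min × 7 = 630 min = 10.5 h
vacuum cleaner: 0.58 kW × 10.5 h = 6.09 kWh
rice cooker: Runtime = 1.5 h/day × 90 days = 135 h
rice cooker: 0.79 kW × 135 h = 106.65 kWh
desktop computer: Runtime = 0.5 h/day × 14 days = 7 h
desktop computer: 0.43 kW × 7 h = 3.01 kWh
coffee maker: Runtime = 20 h/week × 4 weeks = 80 h
coffee maker: 1.08 kW × 80 h = 86.4 kWh
Total energy = 202.15 kWh
Cost = 202.15 × $0.24 = $48.52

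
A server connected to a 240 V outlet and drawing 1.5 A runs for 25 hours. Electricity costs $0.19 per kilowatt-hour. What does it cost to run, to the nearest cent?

$1.71

Power = 1.5 A × 240 V = 360 W = 0.36 kW
Energy = 0.36 kW × 25 h = 9 kWh
Cost = 9 kWh × $0.19/kWh = $1.71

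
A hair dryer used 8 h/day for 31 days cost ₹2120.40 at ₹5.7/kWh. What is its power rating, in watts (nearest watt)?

1500 W

Energy = ₹2120.40 ÷ ₹5.7/kWh = 372 kWh
Runtime = 8 h/day × 31 days = 248 h
Power = 372 kWh ÷ 248 h = 1.5 kW = 1500 W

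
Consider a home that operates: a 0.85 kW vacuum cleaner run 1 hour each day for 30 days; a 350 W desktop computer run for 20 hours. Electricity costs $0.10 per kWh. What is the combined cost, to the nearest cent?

vacuum cleaner: Runtime = 1 h/day × 30 days = 30 h
vacuum cleaner: 0.85 kW × 30 h = 25.5 kWh
desktop computer: 0.35 kW × 20 h = 7 kWh
Total energy = 32.5 kWh
Cost = 32.5 × $0.10 = $3.25

$3.25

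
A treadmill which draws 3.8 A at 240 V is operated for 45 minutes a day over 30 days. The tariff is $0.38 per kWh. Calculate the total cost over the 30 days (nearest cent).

$7.80

Power = 3.8 A × 240 V = 912 W = 0.912 kW
Runtime = 45 min × 30 = 1350 min = 22.5 h
Energy = 0.912 kW × 22.5 h = 20.52 kWh
Cost = 20.52 kWh × $0.38/kWh = $7.80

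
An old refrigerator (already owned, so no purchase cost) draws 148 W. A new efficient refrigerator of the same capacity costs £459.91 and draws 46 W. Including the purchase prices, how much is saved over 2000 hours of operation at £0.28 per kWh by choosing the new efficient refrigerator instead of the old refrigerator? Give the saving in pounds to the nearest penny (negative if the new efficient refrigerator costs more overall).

-£402.79

old refrigerator: £0.00 + (148/1000) kW × 2000 h × £0.28 = £0.00 + £82.88 = £82.88
new efficient refrigerator: £459.91 + (46/1000) kW × 2000 h × £0.28 = £459.91 + £25.76 = £485.67
Saving = £82.88 − £485.67 = −£402.79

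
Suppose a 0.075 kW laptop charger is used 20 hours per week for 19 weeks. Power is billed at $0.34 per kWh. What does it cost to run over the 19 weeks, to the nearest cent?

$9.69

Runtime = 20 h/week × 19 weeks = 380 h
Energy = 0.075 kW × 380 h = 28.5 kWh
Cost = 28.5 kWh × $0.34/kWh = $9.69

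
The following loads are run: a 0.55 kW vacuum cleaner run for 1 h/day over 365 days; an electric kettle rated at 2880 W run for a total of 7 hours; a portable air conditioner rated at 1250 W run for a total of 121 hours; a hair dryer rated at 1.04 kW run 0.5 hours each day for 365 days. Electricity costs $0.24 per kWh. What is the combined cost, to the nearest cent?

$134.87

vacuum cleaner: Runtime = 1 h/day × 365 days = 365 h
vacuum cleaner: 0.55 kW × 365 h = 200.75 kWh
electric kettle: 2.88 kW × 7 h = 20.16 kWh
portable air conditioner: 1.25 kW × 121 h = 151.25 kWh
hair dryer: Runtime = 0.5 h/day × 365 days = 182.5 h
hair dryer: 1.04 kW × 182.5 h = 189.8 kWh
Total energy = 561.96 kWh
Cost = 561.96 × $0.24 = $134.87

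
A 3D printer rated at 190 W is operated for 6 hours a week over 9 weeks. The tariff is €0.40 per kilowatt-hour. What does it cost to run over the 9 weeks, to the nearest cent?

Runtime = 6 h/week × 9 weeks = 54 h
Energy = 0.19 kW × 54 h = 10.26 kWh
Cost = 10.26 kWh × €0.40/kWh = €4.10

€4.10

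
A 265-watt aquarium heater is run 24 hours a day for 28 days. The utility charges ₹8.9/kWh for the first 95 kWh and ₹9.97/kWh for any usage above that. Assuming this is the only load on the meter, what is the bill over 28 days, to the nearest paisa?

₹1673.81

Runtime = 24 h × 28 = 672 h
Energy = 0.265 kW × 672 h = 178.08 kWh
Tier 1 (0–95 kWh): 95 × ₹8.9 = ₹845.5
Above 95 kWh: 83.08 × ₹9.97 = ₹828.3076
Bill = ₹1673.81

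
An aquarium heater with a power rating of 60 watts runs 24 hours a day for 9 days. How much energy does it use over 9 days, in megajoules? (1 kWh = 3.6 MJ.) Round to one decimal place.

46.7 MJ

Runtime = 24 h × 9 = 216 h
Energy = 0.06 kW × 216 h = 12.96 kWh
= 12.96 × 3.6 MJ = 46.7 MJ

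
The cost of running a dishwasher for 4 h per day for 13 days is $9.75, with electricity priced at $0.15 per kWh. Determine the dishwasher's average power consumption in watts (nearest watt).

1250 W

Energy = $9.75 ÷ $0.15/kWh = 65 kWh
Runtime = 4 h/day × 13 days = 52 h
Power = 65 kWh ÷ 52 h = 1.25 kW = 1250 W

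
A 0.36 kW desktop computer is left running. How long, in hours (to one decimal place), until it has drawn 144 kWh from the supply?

400.0 h

Hours = 144 kWh ÷ 0.36 kW = 400.0 h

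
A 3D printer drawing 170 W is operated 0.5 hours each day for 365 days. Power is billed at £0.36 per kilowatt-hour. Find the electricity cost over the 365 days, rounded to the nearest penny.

Runtime = 0.5 h/day × 365 days = 182.5 h
Energy = 0.17 kW × 182.5 h = 31.025 kWh
Cost = 31.025 kWh × £0.36/kWh = £11.17

£11.17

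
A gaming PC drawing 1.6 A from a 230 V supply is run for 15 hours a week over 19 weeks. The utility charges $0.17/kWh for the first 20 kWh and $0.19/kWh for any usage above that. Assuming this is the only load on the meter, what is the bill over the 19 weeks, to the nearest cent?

$19.53

Power = 1.6 A × 230 V = 368 W = 0.368 kW
Runtime = 15 h/week × 19 weeks = 285 h
Energy = 0.368 kW × 285 h = 104.88 kWh
Tier 1 (0–20 kWh): 20 × $0.17 = $3.4
Above 20 kWh: 84.88 × $0.19 = $16.1272
Bill = $19.53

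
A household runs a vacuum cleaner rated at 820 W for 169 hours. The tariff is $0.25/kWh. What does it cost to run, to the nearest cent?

$34.65

Energy = 0.82 kW × 169 h = 138.58 kWh
Cost = 138.58 kWh × $0.25/kWh = $34.65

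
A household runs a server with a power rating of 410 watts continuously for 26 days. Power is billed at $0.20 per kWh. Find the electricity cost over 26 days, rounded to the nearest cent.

Runtime = 24 h × 26 = 624 h
Energy = 0.41 kW × 624 h = 255.84 kWh
Cost = 255.84 kWh × $0.20/kWh = $51.17

$51.17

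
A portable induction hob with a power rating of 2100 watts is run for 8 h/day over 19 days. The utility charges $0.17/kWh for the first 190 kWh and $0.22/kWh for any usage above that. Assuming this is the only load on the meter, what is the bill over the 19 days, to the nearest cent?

Runtime = 8 h/day × 19 days = 152 h
Energy = 2.1 kW × 152 h = 319.2 kWh
Tier 1 (0–190 kWh): 190 × $0.17 = $32.3
Above 190 kWh: 129.2 × $0.22 = $28.424
Bill = $60.72

$60.72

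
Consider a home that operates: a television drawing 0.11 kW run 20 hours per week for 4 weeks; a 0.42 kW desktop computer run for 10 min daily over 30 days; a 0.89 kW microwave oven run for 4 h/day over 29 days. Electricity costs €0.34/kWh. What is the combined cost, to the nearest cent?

€38.81

television: Runtime = 20 h/week × 4 weeks = 80 h
television: 0.11 kW × 80 h = 8.8 kWh
desktop computer: Runtime = 10 min × 30 = 300 min = 5 h
desktop computer: 0.42 kW × 5 h = 2.1 kWh
microwave oven: Runtime = 4 h/day × 29 days = 116 h
microwave oven: 0.89 kW × 116 h = 103.24 kWh
Total energy = 114.14 kWh
Cost = 114.14 × €0.34 = €38.81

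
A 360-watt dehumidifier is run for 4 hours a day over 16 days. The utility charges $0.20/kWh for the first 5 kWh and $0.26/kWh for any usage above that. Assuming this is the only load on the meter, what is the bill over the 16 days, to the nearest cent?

Runtime = 4 h/day × 16 days = 64 h
Energy = 0.36 kW × 64 h = 23.04 kWh
Tier 1 (0–5 kWh): 5 × $0.20 = $1
Above 5 kWh: 18.04 × $0.26 = $4.6904
Bill = $5.69

$5.69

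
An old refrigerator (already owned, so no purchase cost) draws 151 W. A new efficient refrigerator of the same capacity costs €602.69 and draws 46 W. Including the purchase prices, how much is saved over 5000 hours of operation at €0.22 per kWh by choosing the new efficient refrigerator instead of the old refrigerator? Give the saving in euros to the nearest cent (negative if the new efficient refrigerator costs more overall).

-€487.19

old refrigerator: €0.00 + (151/1000) kW × 5000 h × €0.22 = €0.00 + €166.1 = €166.1
new efficient refrigerator: €602.69 + (46/1000) kW × 5000 h × €0.22 = €602.69 + €50.6 = €653.29
Saving = €166.1 − €653.29 = −€487.19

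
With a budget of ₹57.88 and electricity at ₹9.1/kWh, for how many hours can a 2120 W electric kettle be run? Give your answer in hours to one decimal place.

3.0 h

Energy available = ₹57.88 ÷ ₹9.1/kWh = 6.3604 kWh
Hours = 6.3604 kWh ÷ 2.12 kW = 3.0 h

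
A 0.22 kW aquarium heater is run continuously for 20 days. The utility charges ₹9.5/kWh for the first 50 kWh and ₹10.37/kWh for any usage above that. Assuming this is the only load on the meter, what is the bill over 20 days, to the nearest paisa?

Runtime = 24 h × 20 = 480 h
Energy = 0.22 kW × 480 h = 105.6 kWh
Tier 1 (0–50 kWh): 50 × ₹9.5 = ₹475
Above 50 kWh: 55.6 × ₹10.37 = ₹576.572
Bill = ₹1051.57

₹1051.57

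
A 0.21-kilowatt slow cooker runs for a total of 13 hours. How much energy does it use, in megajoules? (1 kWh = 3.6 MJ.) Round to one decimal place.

Energy = 0.21 kW × 13 h = 2.73 kWh
= 2.73 × 3.6 MJ = 9.8 MJ

9.8 MJ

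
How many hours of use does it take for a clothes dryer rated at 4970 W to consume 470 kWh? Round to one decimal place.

94.6 h

Hours = 470 kWh ÷ 4.97 kW = 94.6 h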